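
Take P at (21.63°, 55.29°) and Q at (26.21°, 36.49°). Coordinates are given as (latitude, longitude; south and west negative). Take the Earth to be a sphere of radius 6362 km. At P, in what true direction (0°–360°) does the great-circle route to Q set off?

288.6°

N = sin Δλ·cos φ₂ = -0.2891;  D = cos φ₁ sin φ₂ − sin φ₁ cos φ₂ cos Δλ = +0.0975
initial course = atan2(N, D) = 288.63°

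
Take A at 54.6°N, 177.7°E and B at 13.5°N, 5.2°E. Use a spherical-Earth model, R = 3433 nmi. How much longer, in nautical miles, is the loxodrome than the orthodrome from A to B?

Great circle: cos σ = sin φ₁ sin φ₂ + cos φ₁ cos φ₂ cos Δλ,  σ = 1.9478 rad → d_gc = 6686.9 nmi
Rhumb line: Δψ = -0.9043, q = Δφ/Δψ = 0.7933, d_rh = R√(Δφ²+q²Δλ²) = 8560.6 nmi
Excess = 8560.6 − 6686.9 = 1873.7 ≈ 1874 nmi

1874 nmi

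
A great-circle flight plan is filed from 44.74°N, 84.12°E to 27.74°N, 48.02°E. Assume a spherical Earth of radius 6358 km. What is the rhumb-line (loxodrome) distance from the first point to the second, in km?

3720 km

Δψ = ln[tan(π/4+φ₂/2)/tan(π/4+φ₁/2)] = -0.3707;  Δφ = -0.2967 rad,  Δλ = -0.6301 rad
q = Δφ/Δψ = 0.8004
d = R·√(Δφ² + q²Δλ²) = 6358·0.58510 = 3720 km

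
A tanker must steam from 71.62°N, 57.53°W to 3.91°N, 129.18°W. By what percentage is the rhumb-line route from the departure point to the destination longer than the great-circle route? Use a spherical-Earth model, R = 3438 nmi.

Great circle: σ = 1.4063 rad → d_gc = Rσ = 4834.9 nmi
Rhumb: Δφ = -1.1818, Δλ = -1.2505, Δψ = -1.7532, q = Δφ/Δψ = 0.6741 → d_rh = R√(Δφ²+q²Δλ²) = 4990.6 nmi
Excess = (4990.6 − 4834.9) / 4834.9 = 155.7 / 4834.9 = 3.22% ≈ 3.2%

3.2%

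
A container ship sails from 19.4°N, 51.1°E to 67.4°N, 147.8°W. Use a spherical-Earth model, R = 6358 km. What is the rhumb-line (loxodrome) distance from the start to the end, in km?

Rhumb course C = atan2(Δλ, Δψ) with Δψ = ln[tan(π/4+φ₂/2)/tan(π/4+φ₁/2)] = +1.2651, Δλ = +2.8117 → C = 65.78°
d = R·|Δφ| / |cos C| = 6358·0.83776 / 0.41031 = 12981 km

12981 km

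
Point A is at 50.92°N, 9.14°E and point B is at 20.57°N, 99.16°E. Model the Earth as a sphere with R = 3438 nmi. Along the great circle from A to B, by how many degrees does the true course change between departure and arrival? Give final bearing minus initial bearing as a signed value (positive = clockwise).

+62.4°

At departure: θ₁ = atan2(sin Δλ cos φ₂, cos φ₁ sin φ₂ − sin φ₁ cos φ₂ cos Δλ) = 76.68°
At arrival: θ₂ = atan2(sin Δλ cos φ₁, −cos φ₂ sin φ₁ + sin φ₂ cos φ₁ cos Δλ) = 139.06°
Δθ = θ₂ − θ₁ = +62.4°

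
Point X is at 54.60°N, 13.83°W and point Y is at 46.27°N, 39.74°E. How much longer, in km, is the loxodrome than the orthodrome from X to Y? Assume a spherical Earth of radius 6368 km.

87 km

Great circle: cos σ = sin φ₁ sin φ₂ + cos φ₁ cos φ₂ cos Δλ,  σ = 0.5974 rad → d_gc = 3804.1 km
Rhumb line: Δψ = -0.2290, q = Δφ/Δψ = 0.6347, d_rh = R√(Δφ²+q²Δλ²) = 3890.9 km
Excess = 3890.9 − 3804.1 = 86.8 ≈ 87 km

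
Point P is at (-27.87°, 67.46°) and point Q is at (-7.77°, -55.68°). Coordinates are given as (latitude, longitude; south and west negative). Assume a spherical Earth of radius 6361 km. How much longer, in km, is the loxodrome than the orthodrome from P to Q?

407 km

Great circle: cos σ = sin φ₁ sin φ₂ + cos φ₁ cos φ₂ cos Δλ,  σ = 1.9994 rad → d_gc = 12718.5 km
Rhumb line: Δψ = +0.3708, q = Δφ/Δψ = 0.9461, d_rh = R√(Δφ²+q²Δλ²) = 13125.4 km
Excess = 13125.4 − 12718.5 = 406.9 ≈ 407 km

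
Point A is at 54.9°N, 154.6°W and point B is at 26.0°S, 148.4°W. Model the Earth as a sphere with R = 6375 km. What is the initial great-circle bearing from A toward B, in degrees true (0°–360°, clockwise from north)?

174.4°

N = sin Δλ·cos φ₂ = +0.0971;  D = cos φ₁ sin φ₂ − sin φ₁ cos φ₂ cos Δλ = -0.9831
initial course = atan2(N, D) = 174.36°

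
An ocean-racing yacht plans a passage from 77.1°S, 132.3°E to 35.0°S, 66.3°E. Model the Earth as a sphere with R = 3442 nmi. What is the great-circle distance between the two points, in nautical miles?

3045 nmi

cos σ = sin φ₁ sin φ₂ + cos φ₁ cos φ₂ cos Δλ
      = sin(-77.10°)sin(-35.00°) + cos(-77.10°)cos(-35.00°)cos(-66.00°) = 0.6335
σ = 50.692° → d = Rσ = 3442·0.88475 = 3045 nmi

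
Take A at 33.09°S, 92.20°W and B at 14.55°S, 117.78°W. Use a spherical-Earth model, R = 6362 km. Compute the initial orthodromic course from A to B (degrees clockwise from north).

N = sin Δλ·cos φ₂ = -0.4179;  D = cos φ₁ sin φ₂ − sin φ₁ cos φ₂ cos Δλ = +0.2662
initial course = atan2(N, D) = 302.49°

302.5°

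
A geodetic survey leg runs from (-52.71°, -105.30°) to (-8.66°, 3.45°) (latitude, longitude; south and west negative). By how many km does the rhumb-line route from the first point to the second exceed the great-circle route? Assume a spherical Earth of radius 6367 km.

Great circle: cos σ = sin φ₁ sin φ₂ + cos φ₁ cos φ₂ cos Δλ,  σ = 1.6436 rad → d_gc = 10464.8 km
Rhumb line: Δψ = +0.9347, q = Δφ/Δψ = 0.8225, d_rh = R√(Δφ²+q²Δλ²) = 11079.8 km
Excess = 11079.8 − 10464.8 = 615.0 ≈ 615 km

615 km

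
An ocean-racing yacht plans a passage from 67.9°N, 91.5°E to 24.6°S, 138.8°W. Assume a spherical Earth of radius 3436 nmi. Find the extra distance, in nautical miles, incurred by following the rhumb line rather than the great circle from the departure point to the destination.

580 nmi

Great circle: cos σ = sin φ₁ sin φ₂ + cos φ₁ cos φ₂ cos Δλ,  σ = 2.2196 rad → d_gc = 7626.4 nmi
Rhumb line: Δψ = -2.0765, q = Δφ/Δψ = 0.7775, d_rh = R√(Δφ²+q²Δλ²) = 8206.2 nmi
Excess = 8206.2 − 7626.4 = 579.8 ≈ 580 nmi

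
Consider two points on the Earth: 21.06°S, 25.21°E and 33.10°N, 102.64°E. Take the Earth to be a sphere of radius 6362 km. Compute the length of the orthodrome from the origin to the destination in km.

10159 km

cos σ = sin φ₁ sin φ₂ + cos φ₁ cos φ₂ cos Δλ
      = sin(-21.06°)sin(33.10°) + cos(-21.06°)cos(33.10°)cos(77.43°) = -0.0261
σ = 91.496° → d = Rσ = 6362·1.59690 = 10159 km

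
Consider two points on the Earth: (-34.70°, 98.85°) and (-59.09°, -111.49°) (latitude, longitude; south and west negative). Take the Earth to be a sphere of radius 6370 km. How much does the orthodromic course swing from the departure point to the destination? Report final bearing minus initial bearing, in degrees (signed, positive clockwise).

-140.1°

Initial bearing θ₁ = atan2(sin Δλ cos φ₂, cos φ₁ sin φ₂ − sin φ₁ cos φ₂ cos Δλ) = 164.84°
Final bearing θ₂ = (initial bearing from the destination back to the start) + 180° = 24.74°
Δθ = θ₂ − θ₁ = -140.1°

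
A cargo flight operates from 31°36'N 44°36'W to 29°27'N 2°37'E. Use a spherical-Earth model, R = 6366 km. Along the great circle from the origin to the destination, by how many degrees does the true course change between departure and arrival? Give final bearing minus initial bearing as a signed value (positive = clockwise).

At departure: θ₁ = atan2(sin Δλ cos φ₂, cos φ₁ sin φ₂ − sin φ₁ cos φ₂ cos Δλ) = 80.33°
At arrival: θ₂ = atan2(sin Δλ cos φ₁, −cos φ₂ sin φ₁ + sin φ₂ cos φ₁ cos Δλ) = 105.37°
Δθ = θ₂ − θ₁ = +25.0°

+25.0°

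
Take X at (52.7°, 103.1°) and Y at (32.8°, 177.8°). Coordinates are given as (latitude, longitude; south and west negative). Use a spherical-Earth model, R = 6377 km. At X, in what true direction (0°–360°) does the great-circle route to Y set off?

N = sin Δλ·cos φ₂ = +0.8108;  D = cos φ₁ sin φ₂ − sin φ₁ cos φ₂ cos Δλ = +0.1518
initial course = atan2(N, D) = 79.39°

79.4°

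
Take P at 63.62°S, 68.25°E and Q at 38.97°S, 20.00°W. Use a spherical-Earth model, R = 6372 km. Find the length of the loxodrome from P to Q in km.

6539 km

Rhumb course C = atan2(Δλ, Δψ) with Δψ = ln[tan(π/4+φ₂/2)/tan(π/4+φ₁/2)] = +0.7113, Δλ = -1.5403 → C = 294.79°
d = R·|Δφ| / |cos C| = 6372·0.43022 / 0.41924 = 6539 km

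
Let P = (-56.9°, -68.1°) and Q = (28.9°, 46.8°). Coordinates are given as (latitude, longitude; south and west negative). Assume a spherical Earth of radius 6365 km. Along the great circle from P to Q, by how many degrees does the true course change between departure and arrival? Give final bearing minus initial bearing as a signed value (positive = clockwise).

At departure: θ₁ = atan2(sin Δλ cos φ₂, cos φ₁ sin φ₂ − sin φ₁ cos φ₂ cos Δλ) = 93.23°
At arrival: θ₂ = atan2(sin Δλ cos φ₁, −cos φ₂ sin φ₁ + sin φ₂ cos φ₁ cos Δλ) = 38.52°
Δθ = θ₂ − θ₁ = -54.7°

-54.7°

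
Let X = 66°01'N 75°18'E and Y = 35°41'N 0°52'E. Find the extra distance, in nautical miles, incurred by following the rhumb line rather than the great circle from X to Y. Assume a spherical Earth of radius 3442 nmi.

147 nmi

Great circle: cos σ = sin φ₁ sin φ₂ + cos φ₁ cos φ₂ cos Δλ,  σ = 0.9001 rad → d_gc = 3098.08 nmi
Rhumb line: Δψ = -0.8818, q = Δφ/Δψ = 0.6004, d_rh = R√(Δφ²+q²Δλ²) = 3244.64 nmi
Excess = 3244.64 − 3098.08 = 146.56 ≈ 147 nmi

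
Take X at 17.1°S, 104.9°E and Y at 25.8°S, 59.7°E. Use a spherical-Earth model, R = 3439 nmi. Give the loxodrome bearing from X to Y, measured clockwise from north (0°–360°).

Meridional parts: M(φ₁)=-0.3030, M(φ₂)=-0.4663 → ΔM = -0.1633;  Δλ = -0.7889 rad
tan C = Δλ / ΔM = +4.8295 → C = 258.30°

258.3°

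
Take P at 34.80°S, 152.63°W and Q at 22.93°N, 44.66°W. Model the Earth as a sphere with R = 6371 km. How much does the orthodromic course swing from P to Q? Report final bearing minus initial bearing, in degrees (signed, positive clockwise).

-18.5°

At departure: θ₁ = atan2(sin Δλ cos φ₂, cos φ₁ sin φ₂ − sin φ₁ cos φ₂ cos Δλ) = 79.79°
At arrival: θ₂ = atan2(sin Δλ cos φ₁, −cos φ₂ sin φ₁ + sin φ₂ cos φ₁ cos Δλ) = 61.34°
Δθ = θ₂ − θ₁ = -18.5°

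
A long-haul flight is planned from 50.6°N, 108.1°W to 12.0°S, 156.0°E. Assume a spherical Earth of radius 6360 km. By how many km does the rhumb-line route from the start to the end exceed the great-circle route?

255 km

Great circle: cos σ = sin φ₁ sin φ₂ + cos φ₁ cos φ₂ cos Δλ,  σ = 1.7972 rad → d_gc = 11430.2 km
Rhumb line: Δψ = -1.2381, q = Δφ/Δψ = 0.8825, d_rh = R√(Δφ²+q²Δλ²) = 11684.9 km
Excess = 11684.9 − 11430.2 = 254.7 ≈ 255 km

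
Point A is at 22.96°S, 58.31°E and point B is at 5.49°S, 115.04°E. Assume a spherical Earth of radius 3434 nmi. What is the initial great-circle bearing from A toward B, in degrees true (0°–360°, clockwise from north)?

81.5°

N = sin Δλ·cos φ₂ = +0.8323;  D = cos φ₁ sin φ₂ − sin φ₁ cos φ₂ cos Δλ = +0.1249
initial course = atan2(N, D) = 81.46°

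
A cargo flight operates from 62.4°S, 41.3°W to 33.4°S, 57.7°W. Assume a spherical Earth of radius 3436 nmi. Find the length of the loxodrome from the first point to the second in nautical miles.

Rhumb course C = atan2(Δλ, Δψ) with Δψ = ln[tan(π/4+φ₂/2)/tan(π/4+φ₁/2)] = +0.7849, Δλ = -0.2862 → C = 339.96°
d = R·|Δφ| / |cos C| = 3436·0.50615 / 0.93948 = 1851 nmi

1851 nmi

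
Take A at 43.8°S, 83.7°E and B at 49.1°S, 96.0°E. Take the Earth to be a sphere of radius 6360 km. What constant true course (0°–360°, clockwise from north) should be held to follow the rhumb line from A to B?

Meridional parts: M(φ₁)=-0.8521, M(φ₂)=-0.9865 → ΔM = -0.1344;  Δλ = +0.2147 rad
tan C = Δλ / ΔM = -1.5971 → C = 122.05°

122.1°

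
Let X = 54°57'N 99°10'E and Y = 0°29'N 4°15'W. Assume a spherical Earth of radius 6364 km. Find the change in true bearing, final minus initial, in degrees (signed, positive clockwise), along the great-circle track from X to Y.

-67.1°

Initial bearing θ₁ = atan2(sin Δλ cos φ₂, cos φ₁ sin φ₂ − sin φ₁ cos φ₂ cos Δλ) = 281.32°
Final bearing θ₂ = (initial bearing from the destination back to the start) + 180° = 214.27°
Δθ = θ₂ − θ₁ = -67.1°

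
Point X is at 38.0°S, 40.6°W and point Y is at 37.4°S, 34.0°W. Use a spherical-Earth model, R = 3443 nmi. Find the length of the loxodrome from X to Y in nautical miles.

316 nmi

Rhumb course C = atan2(Δλ, Δψ) with Δψ = ln[tan(π/4+φ₂/2)/tan(π/4+φ₁/2)] = +0.0132, Δλ = +0.1152 → C = 83.45°
d = R·|Δφ| / |cos C| = 3443·0.01047 / 0.11415 = 316 nmi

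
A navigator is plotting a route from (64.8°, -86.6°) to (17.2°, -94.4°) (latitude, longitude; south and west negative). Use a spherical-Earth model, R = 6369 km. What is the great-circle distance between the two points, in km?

cos σ = sin φ₁ sin φ₂ + cos φ₁ cos φ₂ cos Δλ
      = sin(64.80°)sin(17.20°) + cos(64.80°)cos(17.20°)cos(-7.80°) = 0.6705
σ = 47.891° → d = Rσ = 6369·0.83586 = 5324 km

5324 km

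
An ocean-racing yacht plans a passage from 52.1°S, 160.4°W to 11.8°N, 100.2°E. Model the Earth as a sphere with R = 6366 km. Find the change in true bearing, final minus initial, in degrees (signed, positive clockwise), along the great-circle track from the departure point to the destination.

Initial bearing θ₁ = atan2(sin Δλ cos φ₂, cos φ₁ sin φ₂ − sin φ₁ cos φ₂ cos Δλ) = 269.97°
Final bearing θ₂ = (initial bearing from the destination back to the start) + 180° = 321.13°
Δθ = θ₂ − θ₁ = +51.2°

+51.2°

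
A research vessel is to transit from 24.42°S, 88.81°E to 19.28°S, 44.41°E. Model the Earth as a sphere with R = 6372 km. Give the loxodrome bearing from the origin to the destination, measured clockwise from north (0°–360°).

277.1°

Δψ = ln[tan(π/4+φ₂/2)/tan(π/4+φ₁/2)] = +0.0967
Δλ = -0.7749 rad (taken the short way round)
course = atan2(Δλ, Δψ) = 277.11°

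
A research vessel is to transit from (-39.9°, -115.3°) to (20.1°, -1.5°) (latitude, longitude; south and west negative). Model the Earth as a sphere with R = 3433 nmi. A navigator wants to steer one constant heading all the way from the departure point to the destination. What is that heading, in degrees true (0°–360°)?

Δψ = ln[tan(π/4+φ₂/2)/tan(π/4+φ₁/2)] = +1.1189
Δλ = +1.9862 rad (taken the short way round)
course = atan2(Δλ, Δψ) = 60.61°

60.6°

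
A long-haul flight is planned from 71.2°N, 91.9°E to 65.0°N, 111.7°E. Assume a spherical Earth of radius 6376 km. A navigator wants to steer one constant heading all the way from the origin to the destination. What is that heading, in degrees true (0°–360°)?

Meridional parts: M(φ₁)=+1.7985, M(φ₂)=+1.5065 → ΔM = -0.2920;  Δλ = +0.3456 rad
tan C = Δλ / ΔM = -1.1833 → C = 130.20°

130.2°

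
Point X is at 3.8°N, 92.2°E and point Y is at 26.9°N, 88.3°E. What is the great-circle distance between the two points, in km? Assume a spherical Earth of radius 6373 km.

2603 km

Haversine: a = sin²(Δφ/2)+cos φ₁ cos φ₂ sin²(Δλ/2) = 0.04112;  σ = 2·atan2(√a,√(1−a))
σ = 23.399° → d = Rσ = 6373·0.40839 = 2603 km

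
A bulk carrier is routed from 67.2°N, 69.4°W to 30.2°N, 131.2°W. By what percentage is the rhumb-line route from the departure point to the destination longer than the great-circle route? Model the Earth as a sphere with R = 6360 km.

3.0%

Great circle: σ = 0.8995 rad → d_gc = Rσ = 5721.0 km
Rhumb: Δφ = -0.6458, Δλ = -1.0786, Δψ = -1.0480, q = Δφ/Δψ = 0.6162 → d_rh = R√(Δφ²+q²Δλ²) = 5893.9 km
Excess = (5893.9 − 5721.0) / 5721.0 = 172.9 / 5721.0 = 3.02% ≈ 3.0%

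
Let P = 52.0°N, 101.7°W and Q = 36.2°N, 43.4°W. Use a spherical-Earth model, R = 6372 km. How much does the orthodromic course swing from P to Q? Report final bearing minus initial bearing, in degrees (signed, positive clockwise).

Initial bearing θ₁ = atan2(sin Δλ cos φ₂, cos φ₁ sin φ₂ − sin φ₁ cos φ₂ cos Δλ) = 87.54°
Final bearing θ₂ = (initial bearing from the destination back to the start) + 180° = 130.34°
Δθ = θ₂ − θ₁ = +42.8°

+42.8°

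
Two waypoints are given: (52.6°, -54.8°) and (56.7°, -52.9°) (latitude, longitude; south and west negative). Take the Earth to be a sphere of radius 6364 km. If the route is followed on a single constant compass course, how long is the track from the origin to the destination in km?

471 km

Δψ = ln[tan(π/4+φ₂/2)/tan(π/4+φ₁/2)] = +0.1238;  Δφ = +0.0716 rad,  Δλ = +0.0332 rad
q = Δφ/Δψ = 0.5780
d = R·√(Δφ² + q²Δλ²) = 6364·0.07408 = 471 km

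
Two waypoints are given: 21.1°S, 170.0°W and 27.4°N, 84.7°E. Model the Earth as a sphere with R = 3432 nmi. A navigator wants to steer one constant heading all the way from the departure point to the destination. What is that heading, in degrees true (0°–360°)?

Δψ = ln[tan(π/4+φ₂/2)/tan(π/4+φ₁/2)] = +0.8744
Δλ = -1.8378 rad (taken the short way round)
course = atan2(Δλ, Δψ) = 295.45°

295.4°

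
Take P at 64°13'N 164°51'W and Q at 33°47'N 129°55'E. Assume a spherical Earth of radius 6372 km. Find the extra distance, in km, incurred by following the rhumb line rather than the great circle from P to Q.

Great circle: cos σ = sin φ₁ sin φ₂ + cos φ₁ cos φ₂ cos Δλ,  σ = 0.8604 rad → d_gc = 5482.4 km
Rhumb line: Δψ = -0.8475, q = Δφ/Δψ = 0.6268, d_rh = R√(Δφ²+q²Δλ²) = 5668.4 km
Excess = 5668.4 − 5482.4 = 186.0 ≈ 186 km

186 km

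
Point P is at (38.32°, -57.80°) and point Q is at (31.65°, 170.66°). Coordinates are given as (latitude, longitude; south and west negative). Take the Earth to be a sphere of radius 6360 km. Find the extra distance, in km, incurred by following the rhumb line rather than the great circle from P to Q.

1233 km

Great circle: cos σ = sin φ₁ sin φ₂ + cos φ₁ cos φ₂ cos Δλ,  σ = 1.6886 rad → d_gc = 10739.5 km
Rhumb line: Δψ = -0.1422, q = Δφ/Δψ = 0.8184, d_rh = R√(Δφ²+q²Δλ²) = 11972.4 km
Excess = 11972.4 − 10739.5 = 1232.9 ≈ 1233 km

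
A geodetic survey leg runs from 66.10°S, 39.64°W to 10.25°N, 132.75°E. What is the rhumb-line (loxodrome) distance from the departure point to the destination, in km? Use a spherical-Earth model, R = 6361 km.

16985 km

Δψ = ln[tan(π/4+φ₂/2)/tan(π/4+φ₁/2)] = +1.7327;  Δφ = +1.3326 rad,  Δλ = +3.0088 rad
q = Δφ/Δψ = 0.7691
d = R·√(Δφ² + q²Δλ²) = 6361·2.67021 = 16985 km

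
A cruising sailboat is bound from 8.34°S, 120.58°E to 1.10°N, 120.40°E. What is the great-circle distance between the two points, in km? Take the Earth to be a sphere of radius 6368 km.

Haversine: a = sin²(Δφ/2)+cos φ₁ cos φ₂ sin²(Δλ/2) = 0.00677;  σ = 2·atan2(√a,√(1−a))
σ = 9.442° → d = Rσ = 6368·0.16479 = 1049 km

1049 km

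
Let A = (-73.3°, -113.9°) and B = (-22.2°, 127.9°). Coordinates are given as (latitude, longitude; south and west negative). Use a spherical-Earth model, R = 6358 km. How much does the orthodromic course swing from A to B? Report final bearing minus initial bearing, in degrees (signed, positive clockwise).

+107.8°

At departure: θ₁ = atan2(sin Δλ cos φ₂, cos φ₁ sin φ₂ − sin φ₁ cos φ₂ cos Δλ) = 237.11°
At arrival: θ₂ = atan2(sin Δλ cos φ₁, −cos φ₂ sin φ₁ + sin φ₂ cos φ₁ cos Δλ) = 344.89°
Δθ = θ₂ − θ₁ = +107.8°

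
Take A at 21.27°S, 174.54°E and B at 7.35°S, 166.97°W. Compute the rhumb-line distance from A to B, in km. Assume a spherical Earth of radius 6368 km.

2517 km

Δψ = ln[tan(π/4+φ₂/2)/tan(π/4+φ₁/2)] = +0.2514;  Δφ = +0.2429 rad,  Δλ = +0.3227 rad
q = Δφ/Δψ = 0.9663
d = R·√(Δφ² + q²Δλ²) = 6368·0.39530 = 2517 km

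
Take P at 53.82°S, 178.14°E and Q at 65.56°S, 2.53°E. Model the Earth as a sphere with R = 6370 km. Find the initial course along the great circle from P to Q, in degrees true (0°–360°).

182.1°

θ = atan2( sin Δλ·cos φ₂ ,  cos φ₁ sin φ₂ − sin φ₁ cos φ₂ cos Δλ )
  = atan2(-0.0317, -0.8704) = 182.08°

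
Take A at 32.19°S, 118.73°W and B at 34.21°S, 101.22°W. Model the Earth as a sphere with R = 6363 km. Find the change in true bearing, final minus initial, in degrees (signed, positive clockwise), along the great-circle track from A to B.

Initial bearing θ₁ = atan2(sin Δλ cos φ₂, cos φ₁ sin φ₂ − sin φ₁ cos φ₂ cos Δλ) = 102.61°
Final bearing θ₂ = (initial bearing from the destination back to the start) + 180° = 92.97°
Δθ = θ₂ − θ₁ = -9.6°

-9.6°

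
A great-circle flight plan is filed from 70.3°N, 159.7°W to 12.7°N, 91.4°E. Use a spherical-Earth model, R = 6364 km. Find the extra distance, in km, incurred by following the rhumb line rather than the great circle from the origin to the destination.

Great circle: cos σ = sin φ₁ sin φ₂ + cos φ₁ cos φ₂ cos Δλ,  σ = 1.4702 rad → d_gc = 9356.15 km
Rhumb line: Δψ = -1.5273, q = Δφ/Δψ = 0.6582, d_rh = R√(Δφ²+q²Δλ²) = 10213.64 km
Excess = 10213.64 − 9356.15 = 857.49 ≈ 857 km

857 km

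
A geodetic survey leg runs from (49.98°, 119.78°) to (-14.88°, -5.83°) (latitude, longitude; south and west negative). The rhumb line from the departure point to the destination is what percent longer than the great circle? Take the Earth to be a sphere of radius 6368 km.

Great circle: σ = 2.1634 rad → d_gc = Rσ = 13776.6 km
Rhumb: Δφ = -1.1320, Δλ = -2.1923, Δψ = -1.2728, q = Δφ/Δψ = 0.8894 → d_rh = R√(Δφ²+q²Δλ²) = 14357.3 km
Excess = (14357.3 − 13776.6) / 13776.6 = 580.7 / 13776.6 = 4.22% ≈ 4.2%

4.2%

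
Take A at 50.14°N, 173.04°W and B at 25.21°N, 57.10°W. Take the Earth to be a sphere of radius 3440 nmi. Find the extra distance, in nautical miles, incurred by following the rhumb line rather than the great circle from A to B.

465 nmi

Great circle: cos σ = sin φ₁ sin φ₂ + cos φ₁ cos φ₂ cos Δλ,  σ = 1.4974 rad → d_gc = 5151.2 nmi
Rhumb line: Δψ = -0.5596, q = Δφ/Δψ = 0.7776, d_rh = R√(Δφ²+q²Δλ²) = 5615.9 nmi
Excess = 5615.9 − 5151.2 = 464.7 ≈ 465 nmi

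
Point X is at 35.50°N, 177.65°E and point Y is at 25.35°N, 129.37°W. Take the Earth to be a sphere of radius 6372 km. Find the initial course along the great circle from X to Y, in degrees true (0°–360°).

87.4°

θ = atan2( sin Δλ·cos φ₂ ,  cos φ₁ sin φ₂ − sin φ₁ cos φ₂ cos Δλ )
  = atan2(+0.7215, +0.0326) = 87.41°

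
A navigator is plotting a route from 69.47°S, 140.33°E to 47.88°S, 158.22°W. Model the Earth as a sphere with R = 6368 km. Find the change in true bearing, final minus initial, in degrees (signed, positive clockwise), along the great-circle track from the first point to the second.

Initial bearing θ₁ = atan2(sin Δλ cos φ₂, cos φ₁ sin φ₂ − sin φ₁ cos φ₂ cos Δλ) = 86.11°
Final bearing θ₂ = (initial bearing from the destination back to the start) + 180° = 31.45°
Δθ = θ₂ − θ₁ = -54.7°

-54.7°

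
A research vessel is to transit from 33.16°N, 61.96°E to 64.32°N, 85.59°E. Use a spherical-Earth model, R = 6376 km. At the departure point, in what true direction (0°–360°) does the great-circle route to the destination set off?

θ = atan2( sin Δλ·cos φ₂ ,  cos φ₁ sin φ₂ − sin φ₁ cos φ₂ cos Δλ )
  = atan2(+0.1737, +0.5373) = 17.91°

17.9°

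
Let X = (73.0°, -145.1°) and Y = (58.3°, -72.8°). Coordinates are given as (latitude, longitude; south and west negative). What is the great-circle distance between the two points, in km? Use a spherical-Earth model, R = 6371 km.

cos σ = sin φ₁ sin φ₂ + cos φ₁ cos φ₂ cos Δλ
      = sin(73.00°)sin(58.30°) + cos(73.00°)cos(58.30°)cos(72.30°) = 0.8603
σ = 30.645° → d = Rσ = 6371·0.53485 = 3408 km

3408 km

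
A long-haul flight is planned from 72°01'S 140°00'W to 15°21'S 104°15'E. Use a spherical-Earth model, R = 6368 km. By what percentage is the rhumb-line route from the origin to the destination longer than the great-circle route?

11.2%

Great circle: σ = 1.4481 rad → d_gc = Rσ = 9221.2 km
Rhumb: Δφ = +0.9890, Δλ = -2.0202, Δψ = +1.5725, q = Δφ/Δψ = 0.6289 → d_rh = R√(Δφ²+q²Δλ²) = 10253.5 km
Excess = (10253.5 − 9221.2) / 9221.2 = 1032.3 / 9221.2 = 11.19% ≈ 11.2%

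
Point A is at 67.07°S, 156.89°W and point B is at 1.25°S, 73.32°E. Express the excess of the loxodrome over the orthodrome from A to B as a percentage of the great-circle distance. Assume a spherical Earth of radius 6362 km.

11.7%

Great circle: σ = 1.8020 rad → d_gc = Rσ = 11464.6 km
Rhumb: Δφ = +1.1488, Δλ = -2.2653, Δψ = +1.5736, q = Δφ/Δψ = 0.7300 → d_rh = R√(Δφ²+q²Δλ²) = 12810.1 km
Excess = (12810.1 − 11464.6) / 11464.6 = 1345.5 / 11464.6 = 11.74% ≈ 11.7%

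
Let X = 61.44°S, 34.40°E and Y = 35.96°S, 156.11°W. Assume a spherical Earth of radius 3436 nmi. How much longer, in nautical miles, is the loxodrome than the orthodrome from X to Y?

1750 nmi

Great circle: cos σ = sin φ₁ sin φ₂ + cos φ₁ cos φ₂ cos Δλ,  σ = 1.4351 rad → d_gc = 4931.0 nmi
Rhumb line: Δψ = +0.6949, q = Δφ/Δψ = 0.6399, d_rh = R√(Δφ²+q²Δλ²) = 6681.4 nmi
Excess = 6681.4 − 4931.0 = 1750.4 ≈ 1750 nmi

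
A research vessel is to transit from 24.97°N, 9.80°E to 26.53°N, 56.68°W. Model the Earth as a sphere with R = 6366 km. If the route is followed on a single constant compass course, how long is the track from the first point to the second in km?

Δψ = ln[tan(π/4+φ₂/2)/tan(π/4+φ₁/2)] = +0.0302;  Δφ = +0.0272 rad,  Δλ = -1.1603 rad
q = Δφ/Δψ = 0.9007
d = R·√(Δφ² + q²Δλ²) = 6366·1.04538 = 6655 km

6655 km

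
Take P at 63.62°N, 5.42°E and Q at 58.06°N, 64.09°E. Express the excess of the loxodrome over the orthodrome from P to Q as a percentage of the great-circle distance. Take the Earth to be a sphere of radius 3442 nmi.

Great circle: σ = 0.4897 rad → d_gc = Rσ = 1685.7 nmi
Rhumb: Δφ = -0.0970, Δλ = +1.0240, Δψ = -0.1997, q = Δφ/Δψ = 0.4858 → d_rh = R√(Δφ²+q²Δλ²) = 1744.6 nmi
Excess = (1744.6 − 1685.7) / 1685.7 = 58.9 / 1685.7 = 3.49% ≈ 3.5%

3.5%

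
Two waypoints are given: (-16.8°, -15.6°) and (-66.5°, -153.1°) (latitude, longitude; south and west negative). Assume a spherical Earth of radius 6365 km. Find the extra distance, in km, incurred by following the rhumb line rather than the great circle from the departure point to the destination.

Great circle: cos σ = sin φ₁ sin φ₂ + cos φ₁ cos φ₂ cos Δλ,  σ = 1.5872 rad → d_gc = 10102.4 km
Rhumb line: Δψ = -1.2727, q = Δφ/Δψ = 0.6816, d_rh = R√(Δφ²+q²Δλ²) = 11784.2 km
Excess = 11784.2 − 10102.4 = 1681.8 ≈ 1682 km

1682 km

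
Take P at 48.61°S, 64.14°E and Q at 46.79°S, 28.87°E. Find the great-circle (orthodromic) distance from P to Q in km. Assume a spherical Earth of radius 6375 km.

2625 km

Haversine: a = sin²(Δφ/2)+cos φ₁ cos φ₂ sin²(Δλ/2) = 0.04180;  σ = 2·atan2(√a,√(1−a))
σ = 23.595° → d = Rσ = 6375·0.41181 = 2625 km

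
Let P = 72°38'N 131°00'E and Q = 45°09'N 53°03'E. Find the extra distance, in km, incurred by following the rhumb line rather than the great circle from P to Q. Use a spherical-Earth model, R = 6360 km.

298 km

Great circle: cos σ = sin φ₁ sin φ₂ + cos φ₁ cos φ₂ cos Δλ,  σ = 0.7662 rad → d_gc = 4872.7 km
Rhumb line: Δψ = -0.9940, q = Δφ/Δψ = 0.4825, d_rh = R√(Δφ²+q²Δλ²) = 5171.1 km
Excess = 5171.1 − 4872.7 = 298.4 ≈ 298 km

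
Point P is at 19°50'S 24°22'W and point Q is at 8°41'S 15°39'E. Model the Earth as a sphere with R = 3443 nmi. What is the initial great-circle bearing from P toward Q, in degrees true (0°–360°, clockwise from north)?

θ = atan2( sin Δλ·cos φ₂ ,  cos φ₁ sin φ₂ − sin φ₁ cos φ₂ cos Δλ )
  = atan2(+0.6356, +0.1148) = 79.76°

79.8°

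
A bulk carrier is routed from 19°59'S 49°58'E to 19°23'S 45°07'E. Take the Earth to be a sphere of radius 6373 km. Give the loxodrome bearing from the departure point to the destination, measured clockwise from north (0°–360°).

Δψ = ln[tan(π/4+φ₂/2)/tan(π/4+φ₁/2)] = +0.0111
Δλ = -0.0846 rad (taken the short way round)
course = atan2(Δλ, Δψ) = 277.49°

277.5°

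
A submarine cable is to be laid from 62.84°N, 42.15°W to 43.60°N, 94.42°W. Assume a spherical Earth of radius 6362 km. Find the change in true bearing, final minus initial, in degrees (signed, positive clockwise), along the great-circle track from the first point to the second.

At departure: θ₁ = atan2(sin Δλ cos φ₂, cos φ₁ sin φ₂ − sin φ₁ cos φ₂ cos Δλ) = 262.10°
At arrival: θ₂ = atan2(sin Δλ cos φ₁, −cos φ₂ sin φ₁ + sin φ₂ cos φ₁ cos Δλ) = 218.64°
Δθ = θ₂ − θ₁ = -43.5°

-43.5°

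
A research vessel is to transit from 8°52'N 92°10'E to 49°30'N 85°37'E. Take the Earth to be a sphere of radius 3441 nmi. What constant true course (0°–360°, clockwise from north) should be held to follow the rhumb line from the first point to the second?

352.3°

Δψ = ln[tan(π/4+φ₂/2)/tan(π/4+φ₁/2)] = +0.8418
Δλ = -0.1143 rad (taken the short way round)
course = atan2(Δλ, Δψ) = 352.27°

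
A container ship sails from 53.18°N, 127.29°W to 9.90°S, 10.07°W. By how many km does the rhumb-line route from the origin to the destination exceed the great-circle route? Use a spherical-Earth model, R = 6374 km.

Great circle: cos σ = sin φ₁ sin φ₂ + cos φ₁ cos φ₂ cos Δλ,  σ = 1.9907 rad → d_gc = 12688.8 km
Rhumb line: Δψ = -1.2737, q = Δφ/Δψ = 0.8644, d_rh = R√(Δφ²+q²Δλ²) = 13277.6 km
Excess = 13277.6 − 12688.8 = 588.8 ≈ 589 km

589 km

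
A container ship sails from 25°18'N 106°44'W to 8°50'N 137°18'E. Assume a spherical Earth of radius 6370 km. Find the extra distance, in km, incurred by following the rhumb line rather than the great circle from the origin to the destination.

292 km

Great circle: cos σ = sin φ₁ sin φ₂ + cos φ₁ cos φ₂ cos Δλ,  σ = 1.9024 rad → d_gc = 12118.1 km
Rhumb line: Δψ = -0.3019, q = Δφ/Δψ = 0.9520, d_rh = R√(Δφ²+q²Δλ²) = 12410.3 km
Excess = 12410.3 − 12118.1 = 292.2 ≈ 292 km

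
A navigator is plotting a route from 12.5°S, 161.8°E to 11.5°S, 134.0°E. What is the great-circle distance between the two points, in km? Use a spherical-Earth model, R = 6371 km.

cos σ = sin φ₁ sin φ₂ + cos φ₁ cos φ₂ cos Δλ
      = sin(-12.50°)sin(-11.50°) + cos(-12.50°)cos(-11.50°)cos(-27.80°) = 0.8894
σ = 27.199° → d = Rσ = 6371·0.47471 = 3024 km

3024 km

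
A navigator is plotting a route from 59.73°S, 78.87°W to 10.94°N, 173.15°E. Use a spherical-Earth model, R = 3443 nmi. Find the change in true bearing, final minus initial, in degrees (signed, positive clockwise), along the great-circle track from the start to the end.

+69.7°

Initial bearing θ₁ = atan2(sin Δλ cos φ₂, cos φ₁ sin φ₂ − sin φ₁ cos φ₂ cos Δλ) = 259.92°
Final bearing θ₂ = (initial bearing from the destination back to the start) + 180° = 329.64°
Δθ = θ₂ − θ₁ = +69.7°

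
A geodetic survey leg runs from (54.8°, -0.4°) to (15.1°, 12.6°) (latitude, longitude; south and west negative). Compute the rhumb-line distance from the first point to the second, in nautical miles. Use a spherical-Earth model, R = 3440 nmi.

Δψ = ln[tan(π/4+φ₂/2)/tan(π/4+φ₁/2)] = -0.8815;  Δφ = -0.6929 rad,  Δλ = +0.2269 rad
q = Δφ/Δψ = 0.7860
d = R·√(Δφ² + q²Δλ²) = 3440·0.71548 = 2461 nmi

2461 nmi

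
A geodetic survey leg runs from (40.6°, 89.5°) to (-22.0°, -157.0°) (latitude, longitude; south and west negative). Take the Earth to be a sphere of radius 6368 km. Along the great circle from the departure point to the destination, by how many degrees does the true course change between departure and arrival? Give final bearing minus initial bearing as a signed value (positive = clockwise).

+32.2°

At departure: θ₁ = atan2(sin Δλ cos φ₂, cos φ₁ sin φ₂ − sin φ₁ cos φ₂ cos Δλ) = 92.95°
At arrival: θ₂ = atan2(sin Δλ cos φ₁, −cos φ₂ sin φ₁ + sin φ₂ cos φ₁ cos Δλ) = 125.13°
Δθ = θ₂ − θ₁ = +32.2°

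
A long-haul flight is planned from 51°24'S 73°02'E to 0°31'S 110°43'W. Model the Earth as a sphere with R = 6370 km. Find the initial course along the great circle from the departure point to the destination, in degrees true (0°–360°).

N = sin Δλ·cos φ₂ = +0.0654;  D = cos φ₁ sin φ₂ − sin φ₁ cos φ₂ cos Δλ = -0.7854
initial course = atan2(N, D) = 175.24°

175.2°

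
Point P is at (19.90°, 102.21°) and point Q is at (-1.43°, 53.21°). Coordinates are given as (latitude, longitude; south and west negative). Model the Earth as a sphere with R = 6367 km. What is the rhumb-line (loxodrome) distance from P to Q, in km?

5844 km

Δψ = ln[tan(π/4+φ₂/2)/tan(π/4+φ₁/2)] = -0.3795;  Δφ = -0.3723 rad,  Δλ = -0.8552 rad
q = Δφ/Δψ = 0.9810
d = R·√(Δφ² + q²Δλ²) = 6367·0.91786 = 5844 km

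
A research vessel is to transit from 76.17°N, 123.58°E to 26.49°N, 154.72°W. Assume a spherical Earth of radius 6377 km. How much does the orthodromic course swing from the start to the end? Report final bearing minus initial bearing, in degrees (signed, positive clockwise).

+73.3°

Initial bearing θ₁ = atan2(sin Δλ cos φ₂, cos φ₁ sin φ₂ − sin φ₁ cos φ₂ cos Δλ) = 91.22°
Final bearing θ₂ = (initial bearing from the destination back to the start) + 180° = 164.51°
Δθ = θ₂ − θ₁ = +73.3°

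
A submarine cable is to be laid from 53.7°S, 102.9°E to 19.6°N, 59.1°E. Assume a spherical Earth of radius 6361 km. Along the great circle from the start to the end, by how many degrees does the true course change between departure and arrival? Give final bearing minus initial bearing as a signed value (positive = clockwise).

+16.7°

Initial bearing θ₁ = atan2(sin Δλ cos φ₂, cos φ₁ sin φ₂ − sin φ₁ cos φ₂ cos Δλ) = 318.87°
Final bearing θ₂ = (initial bearing from the destination back to the start) + 180° = 335.58°
Δθ = θ₂ − θ₁ = +16.7°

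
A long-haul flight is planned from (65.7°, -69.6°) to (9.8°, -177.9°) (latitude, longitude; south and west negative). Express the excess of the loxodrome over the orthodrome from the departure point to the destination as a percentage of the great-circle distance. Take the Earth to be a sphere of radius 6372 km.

Great circle: σ = 1.5430 rad → d_gc = Rσ = 9831.9 km
Rhumb: Δφ = -0.9756, Δλ = -1.8902, Δψ = -1.3639, q = Δφ/Δψ = 0.7153 → d_rh = R√(Δφ²+q²Δλ²) = 10624.6 km
Excess = (10624.6 − 9831.9) / 9831.9 = 792.7 / 9831.9 = 8.06% ≈ 8.1%

8.1%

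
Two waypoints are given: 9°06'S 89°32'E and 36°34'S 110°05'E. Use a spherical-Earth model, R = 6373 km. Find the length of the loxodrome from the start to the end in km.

Δψ = ln[tan(π/4+φ₂/2)/tan(π/4+φ₁/2)] = -0.5270;  Δφ = -0.4794 rad,  Δλ = +0.3587 rad
q = Δφ/Δψ = 0.9096
d = R·√(Δφ² + q²Δλ²) = 6373·0.57986 = 3695 km

3695 km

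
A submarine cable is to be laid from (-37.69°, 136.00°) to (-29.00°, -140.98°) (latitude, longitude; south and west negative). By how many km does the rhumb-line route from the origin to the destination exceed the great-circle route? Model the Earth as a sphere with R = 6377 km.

Great circle: cos σ = sin φ₁ sin φ₂ + cos φ₁ cos φ₂ cos Δλ,  σ = 1.1804 rad → d_gc = 7527.7 km
Rhumb line: Δψ = +0.1819, q = Δφ/Δψ = 0.8339, d_rh = R√(Δφ²+q²Δλ²) = 7765.6 km
Excess = 7765.6 − 7527.7 = 237.9 ≈ 238 km

238 km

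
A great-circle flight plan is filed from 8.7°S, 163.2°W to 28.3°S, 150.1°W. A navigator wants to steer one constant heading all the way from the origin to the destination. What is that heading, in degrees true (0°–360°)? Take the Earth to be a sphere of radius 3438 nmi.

147.8°

Meridional parts: M(φ₁)=-0.1524, M(φ₂)=-0.5153 → ΔM = -0.3629;  Δλ = +0.2286 rad
tan C = Δλ / ΔM = -0.6300 → C = 147.79°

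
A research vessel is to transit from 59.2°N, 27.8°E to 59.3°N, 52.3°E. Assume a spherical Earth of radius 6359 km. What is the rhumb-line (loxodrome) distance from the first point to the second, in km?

1390 km

Δψ = ln[tan(π/4+φ₂/2)/tan(π/4+φ₁/2)] = +0.0034;  Δφ = +0.0017 rad,  Δλ = +0.4276 rad
q = Δφ/Δψ = 0.5113
d = R·√(Δφ² + q²Δλ²) = 6359·0.21864 = 1390 km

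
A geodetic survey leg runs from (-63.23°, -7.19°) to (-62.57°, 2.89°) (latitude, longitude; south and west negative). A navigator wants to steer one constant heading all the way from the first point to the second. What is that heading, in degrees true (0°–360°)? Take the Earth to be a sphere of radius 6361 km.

Δψ = ln[tan(π/4+φ₂/2)/tan(π/4+φ₁/2)] = +0.0253
Δλ = +0.1759 rad (taken the short way round)
course = atan2(Δλ, Δψ) = 81.82°

81.8°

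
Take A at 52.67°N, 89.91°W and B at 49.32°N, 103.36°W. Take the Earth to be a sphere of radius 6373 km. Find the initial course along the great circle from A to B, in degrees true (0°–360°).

N = sin Δλ·cos φ₂ = -0.1516;  D = cos φ₁ sin φ₂ − sin φ₁ cos φ₂ cos Δλ = -0.0442
initial course = atan2(N, D) = 253.74°

253.7°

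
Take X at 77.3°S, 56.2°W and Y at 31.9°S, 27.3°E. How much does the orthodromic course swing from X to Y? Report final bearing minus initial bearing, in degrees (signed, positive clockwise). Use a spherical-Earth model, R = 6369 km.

-76.5°

At departure: θ₁ = atan2(sin Δλ cos φ₂, cos φ₁ sin φ₂ − sin φ₁ cos φ₂ cos Δλ) = 91.52°
At arrival: θ₂ = atan2(sin Δλ cos φ₁, −cos φ₂ sin φ₁ + sin φ₂ cos φ₁ cos Δλ) = 15.00°
Δθ = θ₂ − θ₁ = -76.5°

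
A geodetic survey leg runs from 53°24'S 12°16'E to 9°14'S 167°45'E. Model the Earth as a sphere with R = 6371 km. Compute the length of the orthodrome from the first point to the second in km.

Haversine: a = sin²(Δφ/2)+cos φ₁ cos φ₂ sin²(Δλ/2) = 0.70331;  σ = 2·atan2(√a,√(1−a))
σ = 113.993° → d = Rσ = 6371·1.98955 = 12675 km

12675 km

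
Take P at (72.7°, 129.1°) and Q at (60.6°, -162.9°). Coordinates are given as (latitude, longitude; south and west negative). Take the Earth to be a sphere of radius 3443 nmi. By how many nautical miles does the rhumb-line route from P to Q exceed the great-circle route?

86 nmi

Great circle: cos σ = sin φ₁ sin φ₂ + cos φ₁ cos φ₂ cos Δλ,  σ = 0.4811 rad → d_gc = 1656.4 nmi
Rhumb line: Δψ = -0.5449, q = Δφ/Δψ = 0.3875, d_rh = R√(Δφ²+q²Δλ²) = 1742.5 nmi
Excess = 1742.5 − 1656.4 = 86.1 ≈ 86 nmi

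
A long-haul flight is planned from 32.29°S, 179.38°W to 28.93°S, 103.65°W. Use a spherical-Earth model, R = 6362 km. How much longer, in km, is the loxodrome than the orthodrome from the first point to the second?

Great circle: cos σ = sin φ₁ sin φ₂ + cos φ₁ cos φ₂ cos Δλ,  σ = 1.1143 rad → d_gc = 7089.3 km
Rhumb line: Δψ = +0.0682, q = Δφ/Δψ = 0.8604, d_rh = R√(Δφ²+q²Δλ²) = 7245.0 km
Excess = 7245.0 − 7089.3 = 155.7 ≈ 156 km

156 km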